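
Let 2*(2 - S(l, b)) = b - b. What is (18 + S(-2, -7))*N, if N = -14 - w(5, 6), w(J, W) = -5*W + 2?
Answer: 280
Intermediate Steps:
w(J, W) = 2 - 5*W
S(l, b) = 2 (S(l, b) = 2 - (b - b)/2 = 2 - ½*0 = 2 + 0 = 2)
N = 14 (N = -14 - (2 - 5*6) = -14 - (2 - 30) = -14 - 1*(-28) = -14 + 28 = 14)
(18 + S(-2, -7))*N = (18 + 2)*14 = 20*14 = 280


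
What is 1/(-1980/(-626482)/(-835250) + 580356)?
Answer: 26163454525/15184117814310801 ≈ 1.7231e-6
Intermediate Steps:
1/(-1980/(-626482)/(-835250) + 580356) = 1/(-1980*(-1/626482)*(-1/835250) + 580356) = 1/((990/313241)*(-1/835250) + 580356) = 1/(-99/26163454525 + 580356) = 1/(15184117814310801/26163454525) = 26163454525/15184117814310801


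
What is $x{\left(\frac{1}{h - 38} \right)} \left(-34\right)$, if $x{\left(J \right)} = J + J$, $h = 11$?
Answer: $\frac{68}{27} \approx 2.5185$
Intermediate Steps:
$x{\left(J \right)} = 2 J$
$x{\left(\frac{1}{h - 38} \right)} \left(-34\right) = \frac{2}{11 - 38} \left(-34\right) = \frac{2}{-27} \left(-34\right) = 2 \left(- \frac{1}{27}\right) \left(-34\right) = \left(- \frac{2}{27}\right) \left(-34\right) = \frac{68}{27}$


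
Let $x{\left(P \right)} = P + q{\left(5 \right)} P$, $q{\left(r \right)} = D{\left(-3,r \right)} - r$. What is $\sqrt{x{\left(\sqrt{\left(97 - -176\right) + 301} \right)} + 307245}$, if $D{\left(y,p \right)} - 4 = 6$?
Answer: $\sqrt{307245 + 6 \sqrt{574}} \approx 554.43$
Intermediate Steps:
$D{\left(y,p \right)} = 10$ ($D{\left(y,p \right)} = 4 + 6 = 10$)
$q{\left(r \right)} = 10 - r$
$x{\left(P \right)} = 6 P$ ($x{\left(P \right)} = P + \left(10 - 5\right) P = P + 5 P = 6 P$)
$\sqrt{x{\left(\sqrt{\left(97 - -176\right) + 301} \right)} + 307245} = \sqrt{6 \sqrt{\left(97 - -176\right) + 301} + 307245} = \sqrt{6 \sqrt{\left(97 + 176\right) + 301} + 307245} = \sqrt{6 \sqrt{273 + 301} + 307245} = \sqrt{6 \sqrt{574} + 307245} = \sqrt{307245 + 6 \sqrt{574}}$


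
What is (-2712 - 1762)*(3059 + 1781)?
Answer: -21654160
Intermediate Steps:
(-2712 - 1762)*(3059 + 1781) = -4474*4840 = -21654160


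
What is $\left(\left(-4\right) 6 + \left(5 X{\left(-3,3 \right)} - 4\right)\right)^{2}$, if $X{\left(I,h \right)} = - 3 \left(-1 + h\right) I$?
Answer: $3844$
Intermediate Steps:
$X{\left(I,h \right)} = I \left(3 - 3 h\right)$ ($X{\left(I,h \right)} = \left(3 - 3 h\right) I = I \left(3 - 3 h\right)$)
$\left(\left(-4\right) 6 + \left(5 X{\left(-3,3 \right)} - 4\right)\right)^{2} = \left(\left(-4\right) 6 - \left(4 - 5 \cdot 3 \left(-3\right) \left(1 - 3\right)\right)\right)^{2} = \left(-24 - \left(4 - 5 \cdot 3 \left(-3\right) \left(1 - 3\right)\right)\right)^{2} = \left(-24 - \left(4 - 5 \cdot 3 \left(-3\right) \left(-2\right)\right)\right)^{2} = \left(-24 + \left(5 \cdot 18 - 4\right)\right)^{2} = \left(-24 + \left(90 - 4\right)\right)^{2} = \left(-24 + 86\right)^{2} = 62^{2} = 3844$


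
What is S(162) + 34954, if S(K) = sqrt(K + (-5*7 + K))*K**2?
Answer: 481102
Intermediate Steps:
S(K) = K**2*sqrt(-35 + 2*K) (S(K) = sqrt(K + (-35 + K))*K**2 = sqrt(-35 + 2*K)*K**2 = K**2*sqrt(-35 + 2*K))
S(162) + 34954 = 162**2*sqrt(-35 + 2*162) + 34954 = 26244*sqrt(-35 + 324) + 34954 = 26244*sqrt(289) + 34954 = 26244*17 + 34954 = 446148 + 34954 = 481102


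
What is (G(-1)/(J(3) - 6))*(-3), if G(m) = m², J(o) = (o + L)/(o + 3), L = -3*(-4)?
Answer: 6/7 ≈ 0.85714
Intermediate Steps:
L = 12
J(o) = (12 + o)/(3 + o) (J(o) = (o + 12)/(o + 3) = (12 + o)/(3 + o))
(G(-1)/(J(3) - 6))*(-3) = ((-1)²/((12 + 3)/(3 + 3) - 6))*(-3) = (1/(15/6 - 6))*(-3) = (1/((⅙)*15 - 6))*(-3) = (1/(5/2 - 6))*(-3) = (1/(-7/2))*(-3) = -2/7*1*(-3) = -2/7*(-3) = 6/7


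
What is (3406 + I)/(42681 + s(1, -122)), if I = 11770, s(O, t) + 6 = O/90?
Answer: 1365840/3840751 ≈ 0.35562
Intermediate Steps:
s(O, t) = -6 + O/90
(3406 + I)/(42681 + s(1, -122)) = (3406 + 11770)/(42681 + (-6 + (1/90)*1)) = 15176/(42681 + (-6 + 1/90)) = 15176/(42681 - 539/90) = 15176/(3840751/90) = 15176*(90/3840751) = 1365840/3840751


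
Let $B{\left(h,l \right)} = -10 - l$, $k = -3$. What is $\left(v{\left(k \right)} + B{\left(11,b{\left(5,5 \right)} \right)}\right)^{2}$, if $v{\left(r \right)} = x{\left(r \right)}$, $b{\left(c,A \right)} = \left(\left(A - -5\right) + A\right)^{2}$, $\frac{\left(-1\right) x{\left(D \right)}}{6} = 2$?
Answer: $61009$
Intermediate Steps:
$x{\left(D \right)} = -12$ ($x{\left(D \right)} = \left(-6\right) 2 = -12$)
$b{\left(c,A \right)} = \left(5 + 2 A\right)^{2}$ ($b{\left(c,A \right)} = \left(\left(A + 5\right) + A\right)^{2} = \left(\left(5 + A\right) + A\right)^{2} = \left(5 + 2 A\right)^{2}$)
$v{\left(r \right)} = -12$
$\left(v{\left(k \right)} + B{\left(11,b{\left(5,5 \right)} \right)}\right)^{2} = \left(-12 - \left(10 + \left(5 + 2 \cdot 5\right)^{2}\right)\right)^{2} = \left(-12 - \left(10 + \left(5 + 10\right)^{2}\right)\right)^{2} = \left(-12 - 235\right)^{2} = \left(-247\right)^{2} = 61009$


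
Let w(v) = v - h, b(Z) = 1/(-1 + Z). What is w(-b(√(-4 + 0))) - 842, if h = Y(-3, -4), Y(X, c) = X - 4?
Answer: -4174/5 + 2*I/5 ≈ -834.8 + 0.4*I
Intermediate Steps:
Y(X, c) = -4 + X
h = -7 (h = -4 - 3 = -7)
w(v) = 7 + v (w(v) = v - 1*(-7) = v + 7 = 7 + v)
w(-b(√(-4 + 0))) - 842 = (7 - 1/(-1 + √(-4 + 0))) - 842 = (7 - 1/(-1 + √(-4))) - 842 = (7 - 1/(-1 + 2*I)) - 842 = (7 - (-1 - 2*I)/5) - 842 = -835 - (-1 - 2*I)/5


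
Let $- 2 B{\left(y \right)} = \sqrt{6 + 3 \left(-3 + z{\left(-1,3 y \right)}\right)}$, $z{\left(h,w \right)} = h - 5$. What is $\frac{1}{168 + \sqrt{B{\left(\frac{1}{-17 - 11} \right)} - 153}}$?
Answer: $\frac{2}{336 + \sqrt{2} \sqrt{-306 - i \sqrt{21}}} \approx 0.0059171 + 0.00043543 i$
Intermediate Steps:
$z{\left(h,w \right)} = -5 + h$
$B{\left(y \right)} = - \frac{i \sqrt{21}}{2}$ ($B{\left(y \right)} = - \frac{\sqrt{6 + 3 \left(-3 - 6\right)}}{2} = - \frac{\sqrt{6 + 3 \left(-9\right)}}{2} = - \frac{\sqrt{6 - 27}}{2} = - \frac{\sqrt{-21}}{2} = - \frac{i \sqrt{21}}{2}$)
$\frac{1}{168 + \sqrt{B{\left(\frac{1}{-17 - 11} \right)} - 153}} = \frac{1}{168 + \sqrt{- \frac{i \sqrt{21}}{2} - 153}} = \frac{1}{168 + \sqrt{-153 - \frac{i \sqrt{21}}{2}}}$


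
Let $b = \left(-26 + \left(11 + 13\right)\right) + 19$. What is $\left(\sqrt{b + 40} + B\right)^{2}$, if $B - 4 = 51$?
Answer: $\left(55 + \sqrt{57}\right)^{2} \approx 3912.5$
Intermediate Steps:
$B = 55$ ($B = 4 + 51 = 55$)
$b = 17$ ($b = \left(-26 + 24\right) + 19 = -2 + 19 = 17$)
$\left(\sqrt{b + 40} + B\right)^{2} = \left(\sqrt{17 + 40} + 55\right)^{2} = \left(\sqrt{57} + 55\right)^{2} = \left(55 + \sqrt{57}\right)^{2}$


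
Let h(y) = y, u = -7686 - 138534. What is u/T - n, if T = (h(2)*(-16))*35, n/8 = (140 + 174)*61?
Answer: -8573681/56 ≈ -1.5310e+5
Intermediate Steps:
u = -146220
n = 153232 (n = 8*((140 + 174)*61) = 8*(314*61) = 8*19154 = 153232)
T = -1120 (T = (2*(-16))*35 = -32*35 = -1120)
u/T - n = -146220/(-1120) - 1*153232 = -146220*(-1/1120) - 153232 = 7311/56 - 153232 = -8573681/56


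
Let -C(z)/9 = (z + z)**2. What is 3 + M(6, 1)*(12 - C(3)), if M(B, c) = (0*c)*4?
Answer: 3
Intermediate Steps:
C(z) = -36*z**2 (C(z) = -9*(z + z)**2 = -9*4*z**2 = -36*z**2)
M(B, c) = 0 (M(B, c) = 0*4 = 0)
3 + M(6, 1)*(12 - C(3)) = 3 + 0*(12 - (-36)*3**2) = 3 + 0*(12 - (-36)*9) = 3 + 0*(12 - 1*(-324)) = 3 + 0*(12 + 324) = 3 + 0*336 = 3 + 0 = 3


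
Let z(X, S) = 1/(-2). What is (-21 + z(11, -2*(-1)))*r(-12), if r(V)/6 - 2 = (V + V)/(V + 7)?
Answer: -4386/5 ≈ -877.20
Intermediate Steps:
z(X, S) = -½
r(V) = 12 + 12*V/(7 + V) (r(V) = 12 + 6*((V + V)/(V + 7)) = 12 + 6*((2*V)/(7 + V)) = 12 + 6*(2*V/(7 + V)) = 12 + 12*V/(7 + V))
(-21 + z(11, -2*(-1)))*r(-12) = (-21 - ½)*(12*(7 + 2*(-12))/(7 - 12)) = -258*(7 - 24)/(-5) = -258*(-1)*(-17)/5 = -43/2*204/5 = -4386/5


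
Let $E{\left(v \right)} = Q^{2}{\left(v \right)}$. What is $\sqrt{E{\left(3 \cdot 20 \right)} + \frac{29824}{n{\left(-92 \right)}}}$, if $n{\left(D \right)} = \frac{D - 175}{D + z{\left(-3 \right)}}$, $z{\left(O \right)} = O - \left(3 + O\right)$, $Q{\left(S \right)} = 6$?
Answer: $\frac{2 \sqrt{189763041}}{267} \approx 103.19$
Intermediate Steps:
$z{\left(O \right)} = -3$ ($z{\left(O \right)} = O - \left(3 + O\right) = -3$)
$E{\left(v \right)} = 36$ ($E{\left(v \right)} = 6^{2} = 36$)
$n{\left(D \right)} = \frac{-175 + D}{-3 + D}$ ($n{\left(D \right)} = \frac{D - 175}{D - 3} = \frac{-175 + D}{-3 + D}$)
$\sqrt{E{\left(3 \cdot 20 \right)} + \frac{29824}{n{\left(-92 \right)}}} = \sqrt{36 + \frac{29824}{\frac{1}{-3 - 92} \left(-175 - 92\right)}} = \sqrt{36 + \frac{29824}{\frac{1}{-95} \left(-267\right)}} = \sqrt{36 + \frac{29824}{\left(- \frac{1}{95}\right) \left(-267\right)}} = \sqrt{36 + \frac{29824}{\frac{267}{95}}} = \sqrt{36 + 29824 \cdot \frac{95}{267}} = \sqrt{36 + \frac{2833280}{267}} = \sqrt{\frac{2842892}{267}} = \frac{2 \sqrt{189763041}}{267}$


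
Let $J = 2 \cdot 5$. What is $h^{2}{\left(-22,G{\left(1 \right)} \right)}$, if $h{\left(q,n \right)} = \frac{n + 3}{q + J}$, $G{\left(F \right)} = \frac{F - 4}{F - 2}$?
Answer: $\frac{1}{4} \approx 0.25$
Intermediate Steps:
$J = 10$
$G{\left(F \right)} = \frac{-4 + F}{-2 + F}$
$h{\left(q,n \right)} = \frac{3 + n}{10 + q}$ ($h{\left(q,n \right)} = \frac{n + 3}{q + 10} = \frac{3 + n}{10 + q}$)
$h^{2}{\left(-22,G{\left(1 \right)} \right)} = \left(\frac{3 + \frac{-4 + 1}{-2 + 1}}{10 - 22}\right)^{2} = \left(\frac{3 + \frac{1}{-1} \left(-3\right)}{-12}\right)^{2} = \left(- \frac{3 - -3}{12}\right)^{2} = \left(- \frac{3 + 3}{12}\right)^{2} = \left(\left(- \frac{1}{12}\right) 6\right)^{2} = \left(- \frac{1}{2}\right)^{2} = \frac{1}{4}$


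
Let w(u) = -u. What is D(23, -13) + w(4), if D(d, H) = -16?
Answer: -20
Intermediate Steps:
D(23, -13) + w(4) = -16 - 1*4 = -16 - 4 = -20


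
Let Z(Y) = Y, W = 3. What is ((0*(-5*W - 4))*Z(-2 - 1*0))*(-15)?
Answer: 0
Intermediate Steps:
((0*(-5*W - 4))*Z(-2 - 1*0))*(-15) = ((0*(-5*3 - 4))*(-2 - 1*0))*(-15) = ((0*(-15 - 4))*(-2 + 0))*(-15) = ((0*(-19))*(-2))*(-15) = (0*(-2))*(-15) = 0*(-15) = 0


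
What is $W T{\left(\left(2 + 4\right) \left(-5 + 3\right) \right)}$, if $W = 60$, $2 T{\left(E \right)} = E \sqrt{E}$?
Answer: $- 720 i \sqrt{3} \approx - 1247.1 i$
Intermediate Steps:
$T{\left(E \right)} = \frac{E^{\frac{3}{2}}}{2}$ ($T{\left(E \right)} = \frac{E \sqrt{E}}{2} = \frac{E^{\frac{3}{2}}}{2}$)
$W T{\left(\left(2 + 4\right) \left(-5 + 3\right) \right)} = 60 \frac{\left(\left(2 + 4\right) \left(-5 + 3\right)\right)^{\frac{3}{2}}}{2} = 60 \frac{\left(6 \left(-2\right)\right)^{\frac{3}{2}}}{2} = 60 \frac{\left(-12\right)^{\frac{3}{2}}}{2} = 60 \frac{\left(-24\right) i \sqrt{3}}{2} = 60 \left(- 12 i \sqrt{3}\right) = - 720 i \sqrt{3}$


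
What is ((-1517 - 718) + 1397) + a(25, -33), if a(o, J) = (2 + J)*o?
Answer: -1613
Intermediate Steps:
a(o, J) = o*(2 + J)
((-1517 - 718) + 1397) + a(25, -33) = ((-1517 - 718) + 1397) + 25*(2 - 33) = (-2235 + 1397) + 25*(-31) = -838 - 775 = -1613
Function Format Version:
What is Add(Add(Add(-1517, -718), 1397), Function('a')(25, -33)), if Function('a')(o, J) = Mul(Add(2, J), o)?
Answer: -1613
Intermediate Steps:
Function('a')(o, J) = Mul(o, Add(2, J))
Add(Add(Add(-1517, -718), 1397), Function('a')(25, -33)) = Add(Add(Add(-1517, -718), 1397), Mul(25, Add(2, -33))) = Add(Add(-2235, 1397), Mul(25, -31)) = Add(-838, -775) = -1613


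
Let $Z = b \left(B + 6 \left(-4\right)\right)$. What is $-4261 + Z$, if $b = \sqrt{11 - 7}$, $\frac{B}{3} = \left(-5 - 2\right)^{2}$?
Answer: $-4015$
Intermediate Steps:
$B = 147$ ($B = 3 \left(-5 - 2\right)^{2} = 3 \left(-7\right)^{2} = 3 \cdot 49 = 147$)
$b = 2$ ($b = \sqrt{4} = 2$)
$Z = 246$ ($Z = 2 \left(147 + 6 \left(-4\right)\right) = 2 \left(147 - 24\right) = 2 \cdot 123 = 246$)
$-4261 + Z = -4261 + 246 = -4015$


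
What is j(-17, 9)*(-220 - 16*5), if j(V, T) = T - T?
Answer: 0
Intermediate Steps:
j(V, T) = 0
j(-17, 9)*(-220 - 16*5) = 0*(-220 - 16*5) = 0*(-220 - 80) = 0*(-300) = 0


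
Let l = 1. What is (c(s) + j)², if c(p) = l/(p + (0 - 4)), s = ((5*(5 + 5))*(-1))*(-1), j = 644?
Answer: 877640625/2116 ≈ 4.1476e+5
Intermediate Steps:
s = 50 (s = ((5*10)*(-1))*(-1) = (50*(-1))*(-1) = -50*(-1) = 50)
c(p) = 1/(-4 + p) (c(p) = 1/(p + (0 - 4)) = 1/(p - 4) = 1/(-4 + p))
(c(s) + j)² = (1/(-4 + 50) + 644)² = (1/46 + 644)² = (29625/46)² = 877640625/2116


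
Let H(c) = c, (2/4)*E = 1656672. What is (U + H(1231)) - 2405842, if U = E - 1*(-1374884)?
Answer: 2283617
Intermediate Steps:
E = 3313344 (E = 2*1656672 = 3313344)
U = 4688228 (U = 3313344 - 1*(-1374884) = 3313344 + 1374884 = 4688228)
(U + H(1231)) - 2405842 = (4688228 + 1231) - 2405842 = 4689459 - 2405842 = 2283617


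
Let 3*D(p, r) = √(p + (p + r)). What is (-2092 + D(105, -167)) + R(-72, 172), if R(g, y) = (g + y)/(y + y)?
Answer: -179887/86 + √43/3 ≈ -2089.5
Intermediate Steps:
R(g, y) = (g + y)/(2*y) (R(g, y) = (g + y)/((2*y)) = (g + y)*(1/(2*y)) = (g + y)/(2*y))
D(p, r) = √(r + 2*p)/3 (D(p, r) = √(p + (p + r))/3 = √(r + 2*p)/3)
(-2092 + D(105, -167)) + R(-72, 172) = (-2092 + √(-167 + 2*105)/3) + (½)*(-72 + 172)/172 = (-2092 + √(-167 + 210)/3) + (½)*(1/172)*100 = (-2092 + √43/3) + 25/86 = -179887/86 + √43/3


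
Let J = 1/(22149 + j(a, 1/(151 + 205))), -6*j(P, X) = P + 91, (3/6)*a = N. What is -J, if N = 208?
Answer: -2/44129 ≈ -4.5322e-5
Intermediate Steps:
a = 416 (a = 2*208 = 416)
j(P, X) = -91/6 - P/6 (j(P, X) = -(P + 91)/6 = -(91 + P)/6 = -91/6 - P/6)
J = 2/44129 (J = 1/(22149 + (-91/6 - 1/6*416)) = 1/(22149 + (-91/6 - 208/3)) = 1/(22149 - 169/2) = 1/(44129/2) = 2/44129 ≈ 4.5322e-5)
-J = -1*2/44129 = -2/44129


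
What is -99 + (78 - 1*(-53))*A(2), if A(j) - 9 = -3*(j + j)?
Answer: -492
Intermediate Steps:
A(j) = 9 - 6*j (A(j) = 9 - 3*(j + j) = 9 - 6*j)
-99 + (78 - 1*(-53))*A(2) = -99 + (78 - 1*(-53))*(9 - 6*2) = -99 + (78 + 53)*(9 - 12) = -99 + 131*(-3) = -99 - 393 = -492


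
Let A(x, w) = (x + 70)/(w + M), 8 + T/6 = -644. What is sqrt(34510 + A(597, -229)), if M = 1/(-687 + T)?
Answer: sqrt(9568567399349791)/526586 ≈ 185.76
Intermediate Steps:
T = -3912 (T = -48 + 6*(-644) = -48 - 3864 = -3912)
M = -1/4599 (M = 1/(-687 - 3912) = 1/(-4599) = -1/4599 ≈ -0.00021744)
A(x, w) = (70 + x)/(-1/4599 + w) (A(x, w) = (x + 70)/(w - 1/4599) = (70 + x)/(-1/4599 + w))
sqrt(34510 + A(597, -229)) = sqrt(34510 + 4599*(70 + 597)/(-1 + 4599*(-229))) = sqrt(34510 + 4599*667/(-1 - 1053171)) = sqrt(34510 + 4599*667/(-1053172)) = sqrt(34510 + 4599*(-1/1053172)*667) = sqrt(34510 - 3067533/1053172) = sqrt(36341898187/1053172) = sqrt(9568567399349791)/526586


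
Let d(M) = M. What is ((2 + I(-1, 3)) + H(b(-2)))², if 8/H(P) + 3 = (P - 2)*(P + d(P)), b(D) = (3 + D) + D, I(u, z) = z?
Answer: 529/9 ≈ 58.778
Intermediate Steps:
b(D) = 3 + 2*D
H(P) = 8/(-3 + 2*P*(-2 + P)) (H(P) = 8/(-3 + (P - 2)*(P + P)) = 8/(-3 + (-2 + P)*(2*P)) = 8/(-3 + 2*P*(-2 + P)))
((2 + I(-1, 3)) + H(b(-2)))² = ((2 + 3) + 8/(-3 - 4*(3 + 2*(-2)) + 2*(3 + 2*(-2))²))² = (5 + 8/(-3 - 4*(3 - 4) + 2*(3 - 4)²))² = (5 + 8/(-3 - 4*(-1) + 2*(-1)²))² = (5 + 8/(-3 + 4 + 2*1))² = (5 + 8/(-3 + 4 + 2))² = (5 + 8/3)² = (23/3)² = 529/9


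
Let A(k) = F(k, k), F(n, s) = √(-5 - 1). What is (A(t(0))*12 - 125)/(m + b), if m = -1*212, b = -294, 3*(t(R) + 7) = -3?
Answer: 125/506 - 6*I*√6/253 ≈ 0.24704 - 0.058091*I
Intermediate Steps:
t(R) = -8 (t(R) = -7 + (⅓)*(-3) = -7 - 1 = -8)
F(n, s) = I*√6 (F(n, s) = √(-6) = I*√6)
A(k) = I*√6
m = -212
(A(t(0))*12 - 125)/(m + b) = ((I*√6)*12 - 125)/(-212 - 294) = (12*I*√6 - 125)/(-506) = (-125 + 12*I*√6)*(-1/506) = 125/506 - 6*I*√6/253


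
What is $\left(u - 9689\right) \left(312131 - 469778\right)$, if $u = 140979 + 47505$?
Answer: $-28186495365$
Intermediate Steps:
$u = 188484$
$\left(u - 9689\right) \left(312131 - 469778\right) = \left(188484 - 9689\right) \left(312131 - 469778\right) = 178795 \left(-157647\right) = -28186495365$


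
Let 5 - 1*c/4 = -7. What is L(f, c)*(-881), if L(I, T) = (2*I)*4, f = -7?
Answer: 49336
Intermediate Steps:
c = 48 (c = 20 - 4*(-7) = 20 + 28 = 48)
L(I, T) = 8*I
L(f, c)*(-881) = (8*(-7))*(-881) = -56*(-881) = 49336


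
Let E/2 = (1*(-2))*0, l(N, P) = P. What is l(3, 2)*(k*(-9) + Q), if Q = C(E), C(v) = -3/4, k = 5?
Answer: -183/2 ≈ -91.500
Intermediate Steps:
E = 0 (E = 2*((1*(-2))*0) = 2*(-2*0) = 2*0 = 0)
C(v) = -¾ (C(v) = -3*¼ = -¾)
Q = -¾ ≈ -0.75000
l(3, 2)*(k*(-9) + Q) = 2*(5*(-9) - ¾) = 2*(-45 - ¾) = 2*(-183/4) = -183/2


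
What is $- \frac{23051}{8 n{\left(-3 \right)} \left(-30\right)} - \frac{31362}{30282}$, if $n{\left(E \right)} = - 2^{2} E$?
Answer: $\frac{101284637}{14535360} \approx 6.9682$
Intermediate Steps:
$n{\left(E \right)} = - 4 E$
$- \frac{23051}{8 n{\left(-3 \right)} \left(-30\right)} - \frac{31362}{30282} = - \frac{23051}{8 \left(\left(-4\right) \left(-3\right)\right) \left(-30\right)} - \frac{31362}{30282} = - \frac{23051}{8 \cdot 12 \left(-30\right)} - \frac{5227}{5047} = - \frac{23051}{96 \left(-30\right)} - \frac{5227}{5047} = - \frac{23051}{-2880} - \frac{5227}{5047} = \left(-23051\right) \left(- \frac{1}{2880}\right) - \frac{5227}{5047} = \frac{23051}{2880} - \frac{5227}{5047} = \frac{101284637}{14535360}$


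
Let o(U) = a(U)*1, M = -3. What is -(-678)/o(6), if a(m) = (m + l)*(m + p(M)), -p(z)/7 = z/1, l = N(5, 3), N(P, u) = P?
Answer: 226/99 ≈ 2.2828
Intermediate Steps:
l = 5
p(z) = -7*z (p(z) = -7*z/1 = -7*z)
a(m) = (5 + m)*(21 + m) (a(m) = (m + 5)*(m - 7*(-3)) = (5 + m)*(m + 21) = (5 + m)*(21 + m))
o(U) = 105 + U² + 26*U (o(U) = (105 + U² + 26*U)*1 = 105 + U² + 26*U)
-(-678)/o(6) = -(-678)/(105 + 6² + 26*6) = -(-678)/(105 + 36 + 156) = -(-678)/297 = -3*(-226/297) = 226/99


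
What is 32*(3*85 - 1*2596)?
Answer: -74912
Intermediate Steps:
32*(3*85 - 1*2596) = 32*(255 - 2596) = 32*(-2341) = -74912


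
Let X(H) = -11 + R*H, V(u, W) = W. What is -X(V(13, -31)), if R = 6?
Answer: 197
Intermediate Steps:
X(H) = -11 + 6*H
-X(V(13, -31)) = -(-11 + 6*(-31)) = -(-11 - 186) = -1*(-197) = 197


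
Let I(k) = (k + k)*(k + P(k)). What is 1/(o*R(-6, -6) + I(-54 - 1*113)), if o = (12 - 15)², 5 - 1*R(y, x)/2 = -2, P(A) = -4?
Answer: 1/57240 ≈ 1.7470e-5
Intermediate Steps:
R(y, x) = 14 (R(y, x) = 10 - 2*(-2) = 10 + 4 = 14)
o = 9 (o = (-3)² = 9)
I(k) = 2*k*(-4 + k) (I(k) = (k + k)*(k - 4) = (2*k)*(-4 + k) = 2*k*(-4 + k))
1/(o*R(-6, -6) + I(-54 - 1*113)) = 1/(9*14 + 2*(-54 - 1*113)*(-4 + (-54 - 1*113))) = 1/(126 + 2*(-54 - 113)*(-4 + (-54 - 113))) = 1/(126 + 2*(-167)*(-4 - 167)) = 1/(126 + 2*(-167)*(-171)) = 1/(126 + 57114) = 1/57240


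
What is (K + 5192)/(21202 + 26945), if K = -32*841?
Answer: -7240/16049 ≈ -0.45112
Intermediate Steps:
K = -26912
(K + 5192)/(21202 + 26945) = (-26912 + 5192)/(21202 + 26945) = -21720/48147 = -21720*1/48147 = -7240/16049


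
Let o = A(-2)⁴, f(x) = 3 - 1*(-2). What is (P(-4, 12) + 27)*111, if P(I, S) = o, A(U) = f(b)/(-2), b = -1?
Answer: 117327/16 ≈ 7332.9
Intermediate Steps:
f(x) = 5 (f(x) = 3 + 2 = 5)
A(U) = -5/2 (A(U) = 5/(-2) = 5*(-½) = -5/2)
o = 625/16 (o = (-5/2)⁴ = 625/16 ≈ 39.063)
P(I, S) = 625/16
(P(-4, 12) + 27)*111 = (625/16 + 27)*111 = (1057/16)*111 = 117327/16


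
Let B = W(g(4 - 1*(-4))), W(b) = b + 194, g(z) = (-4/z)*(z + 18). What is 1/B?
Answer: 1/181 ≈ 0.0055249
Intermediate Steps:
g(z) = -4*(18 + z)/z (g(z) = (-4/z)*(18 + z) = -4*(18 + z)/z)
W(b) = 194 + b
B = 181 (B = 194 + (-4 - 72/(4 - 1*(-4))) = 194 + (-4 - 72/(4 + 4)) = 194 + (-4 - 72/8) = 194 + (-4 - 72*1/8) = 194 + (-4 - 9) = 194 - 13 = 181)
1/B = 1/181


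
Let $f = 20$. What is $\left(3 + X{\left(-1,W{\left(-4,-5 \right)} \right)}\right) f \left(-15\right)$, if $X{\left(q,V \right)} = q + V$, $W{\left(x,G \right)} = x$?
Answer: $600$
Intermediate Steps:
$X{\left(q,V \right)} = V + q$
$\left(3 + X{\left(-1,W{\left(-4,-5 \right)} \right)}\right) f \left(-15\right) = \left(3 - 5\right) 20 \left(-15\right) = \left(-2\right) 20 \left(-15\right) = \left(-40\right) \left(-15\right) = 600$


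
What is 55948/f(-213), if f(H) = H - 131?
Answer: -13987/86 ≈ -162.64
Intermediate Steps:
f(H) = -131 + H
55948/f(-213) = 55948/(-131 - 213) = 55948/(-344) = 55948*(-1/344) = -13987/86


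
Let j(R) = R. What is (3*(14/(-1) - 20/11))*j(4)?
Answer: -2088/11 ≈ -189.82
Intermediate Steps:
(3*(14/(-1) - 20/11))*j(4) = (3*(14/(-1) - 20/11))*4 = (3*(14*(-1) - 20*1/11))*4 = (3*(-14 - 20/11))*4 = (3*(-174/11))*4 = -522/11*4 = -2088/11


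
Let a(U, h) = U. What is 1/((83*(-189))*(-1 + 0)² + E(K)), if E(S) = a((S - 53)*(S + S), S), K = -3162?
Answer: 1/20315973 ≈ 4.9222e-8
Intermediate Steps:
E(S) = 2*S*(-53 + S) (E(S) = (S - 53)*(S + S) = (-53 + S)*(2*S) = 2*S*(-53 + S))
1/((83*(-189))*(-1 + 0)² + E(K)) = 1/((83*(-189))*(-1 + 0)² + 2*(-3162)*(-53 - 3162)) = 1/(-15687*(-1)² + 2*(-3162)*(-3215)) = 1/(-15687*1 + 20331660) = 1/(-15687 + 20331660) = 1/20315973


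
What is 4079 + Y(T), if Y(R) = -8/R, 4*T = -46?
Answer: 93833/23 ≈ 4079.7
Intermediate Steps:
T = -23/2 (T = (¼)*(-46) = -23/2 ≈ -11.500)
4079 + Y(T) = 4079 - 8/(-23/2) = 4079 - 8*(-2/23) = 4079 + 16/23 = 93833/23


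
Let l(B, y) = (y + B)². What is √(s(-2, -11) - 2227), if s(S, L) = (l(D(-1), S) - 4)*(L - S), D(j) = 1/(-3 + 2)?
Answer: 4*I*√142 ≈ 47.666*I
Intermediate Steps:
D(j) = -1 (D(j) = 1/(-1) = -1)
l(B, y) = (B + y)²
s(S, L) = (-4 + (-1 + S)²)*(L - S) (s(S, L) = ((-1 + S)² - 4)*(L - S) = (-4 + (-1 + S)²)*(L - S))
√(s(-2, -11) - 2227) = √((-4*(-11) + 4*(-2) - 11*(-1 - 2)² - 1*(-2)*(-1 - 2)²) - 2227) = √((44 - 8 - 11*(-3)² - 1*(-2)*(-3)²) - 2227) = √((44 - 8 - 11*9 - 1*(-2)*9) - 2227) = √((44 - 8 - 99 + 18) - 2227) = √(-45 - 2227) = √(-2272) = 4*I*√142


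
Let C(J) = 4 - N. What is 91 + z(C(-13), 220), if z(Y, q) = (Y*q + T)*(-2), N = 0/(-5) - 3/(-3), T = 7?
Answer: -1243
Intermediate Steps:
N = 1 (N = 0*(-1/5) - 3*(-1/3) = 0 + 1 = 1)
C(J) = 3 (C(J) = 4 - 1*1 = 4 - 1 = 3)
z(Y, q) = -14 - 2*Y*q (z(Y, q) = (Y*q + 7)*(-2) = (7 + Y*q)*(-2) = -14 - 2*Y*q)
91 + z(C(-13), 220) = 91 + (-14 - 2*3*220) = 91 + (-14 - 1320) = 91 - 1334 = -1243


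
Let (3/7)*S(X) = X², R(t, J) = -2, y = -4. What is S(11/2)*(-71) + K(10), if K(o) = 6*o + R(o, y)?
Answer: -59441/12 ≈ -4953.4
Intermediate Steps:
K(o) = -2 + 6*o (K(o) = 6*o - 2 = -2 + 6*o)
S(X) = 7*X²/3
S(11/2)*(-71) + K(10) = (7*(11/2)²/3)*(-71) + (-2 + 6*10) = (7*(11*(½))²/3)*(-71) + (-2 + 60) = (7*(11/2)²/3)*(-71) + 58 = ((7/3)*(121/4))*(-71) + 58 = (847/12)*(-71) + 58 = -60137/12 + 58 = -59441/12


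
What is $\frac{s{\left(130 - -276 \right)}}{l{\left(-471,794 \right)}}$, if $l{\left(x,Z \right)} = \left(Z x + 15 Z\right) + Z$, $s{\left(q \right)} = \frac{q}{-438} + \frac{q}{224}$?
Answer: $- \frac{3103}{1265890080} \approx -2.4512 \cdot 10^{-6}$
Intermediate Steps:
$s{\left(q \right)} = \frac{107 q}{49056}$ ($s{\left(q \right)} = q \left(- \frac{1}{438}\right) + q \frac{1}{224} = - \frac{q}{438} + \frac{q}{224} = \frac{107 q}{49056}$)
$l{\left(x,Z \right)} = 16 Z + Z x$ ($l{\left(x,Z \right)} = \left(15 Z + Z x\right) + Z = 16 Z + Z x$)
$\frac{s{\left(130 - -276 \right)}}{l{\left(-471,794 \right)}} = \frac{\frac{107}{49056} \left(130 - -276\right)}{794 \left(16 - 471\right)} = \frac{\frac{107}{49056} \left(130 + 276\right)}{794 \left(-455\right)} = \frac{\frac{107}{49056} \cdot 406}{-361270} = \frac{3103}{3504} \left(- \frac{1}{361270}\right) = - \frac{3103}{1265890080}$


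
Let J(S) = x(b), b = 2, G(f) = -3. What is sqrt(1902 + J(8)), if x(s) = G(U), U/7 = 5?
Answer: 3*sqrt(211) ≈ 43.578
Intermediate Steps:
U = 35 (U = 7*5 = 35)
x(s) = -3
J(S) = -3
sqrt(1902 + J(8)) = sqrt(1902 - 3) = sqrt(1899) = 3*sqrt(211)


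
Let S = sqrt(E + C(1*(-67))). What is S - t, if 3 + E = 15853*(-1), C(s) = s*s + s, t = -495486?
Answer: 495486 + I*sqrt(11434) ≈ 4.9549e+5 + 106.93*I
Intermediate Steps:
C(s) = s + s**2 (C(s) = s**2 + s = s + s**2)
E = -15856 (E = -3 + 15853*(-1) = -3 - 15853 = -15856)
S = I*sqrt(11434) (S = sqrt(-15856 + (1*(-67))*(1 + 1*(-67))) = sqrt(-15856 - 67*(1 - 67)) = sqrt(-15856 - 67*(-66)) = sqrt(-15856 + 4422) = sqrt(-11434) = I*sqrt(11434) ≈ 106.93*I)
S - t = I*sqrt(11434) - 1*(-495486) = I*sqrt(11434) + 495486 = 495486 + I*sqrt(11434)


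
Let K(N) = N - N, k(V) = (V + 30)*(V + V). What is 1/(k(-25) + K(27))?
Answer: -1/250 ≈ -0.0040000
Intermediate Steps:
k(V) = 2*V*(30 + V) (k(V) = (30 + V)*(2*V) = 2*V*(30 + V))
K(N) = 0
1/(k(-25) + K(27)) = 1/(2*(-25)*(30 - 25) + 0) = 1/(2*(-25)*5 + 0) = 1/(-250 + 0) = 1/(-250) = -1/250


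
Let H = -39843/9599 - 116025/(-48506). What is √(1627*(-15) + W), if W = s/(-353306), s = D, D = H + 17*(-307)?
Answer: I*√165106241690140235962840292811941/82251243282382 ≈ 156.22*I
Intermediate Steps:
H = -818900583/465609094 (H = -39843*1/9599 - 116025*(-1/48506) = -39843/9599 + 116025/48506 = -818900583/465609094 ≈ -1.7588)
D = -2430832762169/465609094 (D = -818900583/465609094 + 17*(-307) = -818900583/465609094 - 5219 = -2430832762169/465609094 ≈ -5220.8)
s = -2430832762169/465609094 ≈ -5220.8
W = 2430832762169/164502486564764 (W = -2430832762169/465609094/(-353306) = -2430832762169/465609094*(-1/353306) = 2430832762169/164502486564764 ≈ 0.014777)
√(1627*(-15) + W) = √(1627*(-15) + 2430832762169/164502486564764) = √(-24405 + 2430832762169/164502486564764) = √(-4014680753780303251/164502486564764) = I*√165106241690140235962840292811941/82251243282382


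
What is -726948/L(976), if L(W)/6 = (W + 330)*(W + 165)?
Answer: -60579/745073 ≈ -0.081306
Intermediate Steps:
L(W) = 6*(165 + W)*(330 + W) (L(W) = 6*((W + 330)*(W + 165)) = 6*((330 + W)*(165 + W)) = 6*((165 + W)*(330 + W)) = 6*(165 + W)*(330 + W))
-726948/L(976) = -726948/(326700 + 6*976² + 2970*976) = -726948/(326700 + 6*952576 + 2898720) = -726948/(326700 + 5715456 + 2898720) = -726948/8940876 = -726948*1/8940876 = -60579/745073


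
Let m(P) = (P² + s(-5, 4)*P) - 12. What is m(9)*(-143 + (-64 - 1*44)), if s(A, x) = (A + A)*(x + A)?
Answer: -39909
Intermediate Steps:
s(A, x) = 2*A*(A + x) (s(A, x) = (2*A)*(A + x) = 2*A*(A + x))
m(P) = -12 + P² + 10*P (m(P) = (P² + (2*(-5)*(-5 + 4))*P) - 12 = (P² + (2*(-5)*(-1))*P) - 12 = (P² + 10*P) - 12 = -12 + P² + 10*P)
m(9)*(-143 + (-64 - 1*44)) = (-12 + 9² + 10*9)*(-143 + (-64 - 1*44)) = (-12 + 81 + 90)*(-143 + (-64 - 44)) = 159*(-143 - 108) = 159*(-251) = -39909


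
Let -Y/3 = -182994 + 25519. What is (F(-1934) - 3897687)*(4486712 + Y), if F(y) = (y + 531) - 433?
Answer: -19338268791651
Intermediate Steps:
Y = 472425 (Y = -3*(-182994 + 25519) = -3*(-157475) = 472425)
F(y) = 98 + y (F(y) = (531 + y) - 433 = 98 + y)
(F(-1934) - 3897687)*(4486712 + Y) = ((98 - 1934) - 3897687)*(4486712 + 472425) = (-1836 - 3897687)*4959137 = -3899523*4959137 = -19338268791651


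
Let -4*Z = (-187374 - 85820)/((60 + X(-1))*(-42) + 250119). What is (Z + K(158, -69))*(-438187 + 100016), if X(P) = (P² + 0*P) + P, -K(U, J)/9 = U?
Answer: 238084206119989/495198 ≈ 4.8079e+8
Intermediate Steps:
K(U, J) = -9*U
X(P) = P + P² (X(P) = (P² + 0) + P = P² + P = P + P²)
Z = 136597/495198 (Z = -(-187374 - 85820)/(4*((60 - (1 - 1))*(-42) + 250119)) = -(-136597)/(2*((60 - 1*0)*(-42) + 250119)) = -(-136597)/(2*((60 + 0)*(-42) + 250119)) = -(-136597)/(2*(60*(-42) + 250119)) = -(-136597)/(2*(-2520 + 250119)) = -(-136597)/(2*247599) = -¼*(-273194/247599) = 136597/495198 ≈ 0.27584)
(Z + K(158, -69))*(-438187 + 100016) = (136597/495198 - 9*158)*(-438187 + 100016) = (136597/495198 - 1422)*(-338171) = -704034959/495198*(-338171) = 238084206119989/495198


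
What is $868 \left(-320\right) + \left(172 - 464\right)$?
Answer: $-278052$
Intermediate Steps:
$868 \left(-320\right) + \left(172 - 464\right) = -277760 + \left(172 - 464\right) = -277760 - 292 = -278052$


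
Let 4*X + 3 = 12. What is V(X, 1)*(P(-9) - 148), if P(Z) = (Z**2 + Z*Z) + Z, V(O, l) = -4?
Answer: -20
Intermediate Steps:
X = 9/4 (X = -3/4 + (1/4)*12 = -3/4 + 3 = 9/4 ≈ 2.2500)
P(Z) = Z + 2*Z**2 (P(Z) = (Z**2 + Z**2) + Z = 2*Z**2 + Z = Z + 2*Z**2)
V(X, 1)*(P(-9) - 148) = -4*(-9*(1 + 2*(-9)) - 148) = -4*(-9*(1 - 18) - 148) = -4*(-9*(-17) - 148) = -4*(153 - 148) = -4*5 = -20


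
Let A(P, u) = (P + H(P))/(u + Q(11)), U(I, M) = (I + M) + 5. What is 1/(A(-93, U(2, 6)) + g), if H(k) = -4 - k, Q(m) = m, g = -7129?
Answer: -6/42775 ≈ -0.00014027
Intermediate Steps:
U(I, M) = 5 + I + M
A(P, u) = -4/(11 + u) (A(P, u) = (P + (-4 - P))/(u + 11) = -4/(11 + u))
1/(A(-93, U(2, 6)) + g) = 1/(-4/(11 + (5 + 2 + 6)) - 7129) = 1/(-4/(11 + 13) - 7129) = 1/(-4/24 - 7129) = 1/(-4*1/24 - 7129) = 1/(-⅙ - 7129) = 1/(-42775/6) = -6/42775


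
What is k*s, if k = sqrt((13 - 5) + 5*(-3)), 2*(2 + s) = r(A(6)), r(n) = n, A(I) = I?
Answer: I*sqrt(7) ≈ 2.6458*I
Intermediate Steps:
s = 1 (s = -2 + (1/2)*6 = -2 + 3 = 1)
k = I*sqrt(7) (k = sqrt(8 - 15) = sqrt(-7) = I*sqrt(7) ≈ 2.6458*I)
k*s = (I*sqrt(7))*1 = I*sqrt(7)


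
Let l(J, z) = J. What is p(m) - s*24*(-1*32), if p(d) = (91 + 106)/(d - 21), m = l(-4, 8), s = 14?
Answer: 268603/25 ≈ 10744.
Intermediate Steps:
m = -4
p(d) = 197/(-21 + d)
p(m) - s*24*(-1*32) = 197/(-21 - 4) - 14*24*(-1*32) = 197/(-25) - 336*(-32) = 197*(-1/25) - 1*(-10752) = -197/25 + 10752 = 268603/25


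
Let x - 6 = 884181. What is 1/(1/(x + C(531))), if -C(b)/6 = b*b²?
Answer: -897443559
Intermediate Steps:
x = 884187 (x = 6 + 884181 = 884187)
C(b) = -6*b³ (C(b) = -6*b*b² = -6*b³)
1/(1/(x + C(531))) = 1/(1/(884187 - 6*531³)) = 1/(1/(884187 - 6*149721291)) = 1/(1/(884187 - 898327746)) = 1/(1/(-897443559)) = 1/(-1/897443559) = -897443559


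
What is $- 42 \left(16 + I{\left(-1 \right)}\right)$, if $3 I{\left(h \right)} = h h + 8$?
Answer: $-798$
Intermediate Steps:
$I{\left(h \right)} = \frac{8}{3} + \frac{h^{2}}{3}$ ($I{\left(h \right)} = \frac{h h + 8}{3} = \frac{h^{2} + 8}{3} = \frac{8 + h^{2}}{3} = \frac{8}{3} + \frac{h^{2}}{3}$)
$- 42 \left(16 + I{\left(-1 \right)}\right) = - 42 \left(16 + \left(\frac{8}{3} + \frac{\left(-1\right)^{2}}{3}\right)\right) = - 42 \left(16 + \left(\frac{8}{3} + \frac{1}{3} \cdot 1\right)\right) = - 42 \left(16 + \left(\frac{8}{3} + \frac{1}{3}\right)\right) = - 42 \left(16 + 3\right) = \left(-42\right) 19 = -798$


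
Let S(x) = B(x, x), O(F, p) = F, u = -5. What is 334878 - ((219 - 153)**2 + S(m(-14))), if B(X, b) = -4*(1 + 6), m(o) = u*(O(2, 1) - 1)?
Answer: 330550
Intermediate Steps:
m(o) = -5 (m(o) = -5*(2 - 1) = -5*1 = -5)
B(X, b) = -28 (B(X, b) = -4*7 = -28)
S(x) = -28
334878 - ((219 - 153)**2 + S(m(-14))) = 334878 - ((219 - 153)**2 - 28) = 334878 - (66**2 - 28) = 334878 - (4356 - 28) = 334878 - 1*4328 = 334878 - 4328 = 330550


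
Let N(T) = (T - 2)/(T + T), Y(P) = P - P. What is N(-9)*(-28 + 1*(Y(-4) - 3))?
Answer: -341/18 ≈ -18.944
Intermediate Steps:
Y(P) = 0
N(T) = (-2 + T)/(2*T) (N(T) = (-2 + T)/((2*T)) = (-2 + T)*(1/(2*T)) = (-2 + T)/(2*T))
N(-9)*(-28 + 1*(Y(-4) - 3)) = ((1/2)*(-2 - 9)/(-9))*(-28 + 1*(0 - 3)) = ((1/2)*(-1/9)*(-11))*(-28 + 1*(-3)) = 11*(-28 - 3)/18 = (11/18)*(-31) = -341/18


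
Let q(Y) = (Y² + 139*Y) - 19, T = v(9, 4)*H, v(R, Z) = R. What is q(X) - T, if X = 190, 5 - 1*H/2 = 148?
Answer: 65065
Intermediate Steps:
H = -286 (H = 10 - 2*148 = 10 - 296 = -286)
T = -2574 (T = 9*(-286) = -2574)
q(Y) = -19 + Y² + 139*Y
q(X) - T = (-19 + 190² + 139*190) - 1*(-2574) = (-19 + 36100 + 26410) + 2574 = 62491 + 2574 = 65065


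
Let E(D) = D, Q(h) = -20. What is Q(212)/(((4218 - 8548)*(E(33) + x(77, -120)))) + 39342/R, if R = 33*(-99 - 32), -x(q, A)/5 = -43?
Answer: -704115447/77370172 ≈ -9.1006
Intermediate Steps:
x(q, A) = 215 (x(q, A) = -5*(-43) = 215)
R = -4323 (R = 33*(-131) = -4323)
Q(212)/(((4218 - 8548)*(E(33) + x(77, -120)))) + 39342/R = -20*1/((33 + 215)*(4218 - 8548)) + 39342/(-4323) = -20/((-4330*248)) + 39342*(-1/4323) = -20/(-1073840) - 13114/1441 = -20*(-1/1073840) - 13114/1441 = 1/53692 - 13114/1441 = -704115447/77370172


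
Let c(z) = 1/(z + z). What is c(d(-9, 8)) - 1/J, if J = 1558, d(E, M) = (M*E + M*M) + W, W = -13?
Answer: -400/16359 ≈ -0.024451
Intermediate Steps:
d(E, M) = -13 + M**2 + E*M (d(E, M) = (M*E + M*M) - 13 = (E*M + M**2) - 13 = (M**2 + E*M) - 13 = -13 + M**2 + E*M)
c(z) = 1/(2*z)
c(d(-9, 8)) - 1/J = 1/(2*(-13 + 8**2 - 9*8)) - 1/1558 = 1/(2*(-13 + 64 - 72)) - 1*1/1558 = (1/2)/(-21) - 1/1558 = (1/2)*(-1/21) - 1/1558 = -1/42 - 1/1558 = -400/16359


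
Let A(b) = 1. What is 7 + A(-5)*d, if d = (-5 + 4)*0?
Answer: 7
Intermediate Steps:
d = 0 (d = -1*0 = 0)
7 + A(-5)*d = 7 + 1*0 = 7 + 0 = 7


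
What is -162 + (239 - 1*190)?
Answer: -113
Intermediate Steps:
-162 + (239 - 1*190) = -162 + (239 - 190) = -162 + 49 = -113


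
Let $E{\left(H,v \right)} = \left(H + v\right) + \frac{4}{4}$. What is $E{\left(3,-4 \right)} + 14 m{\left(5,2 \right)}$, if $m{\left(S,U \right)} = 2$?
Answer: $28$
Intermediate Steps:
$E{\left(H,v \right)} = 1 + H + v$ ($E{\left(H,v \right)} = \left(H + v\right) + 4 \cdot \frac{1}{4} = \left(H + v\right) + 1 = 1 + H + v$)
$E{\left(3,-4 \right)} + 14 m{\left(5,2 \right)} = \left(1 + 3 - 4\right) + 14 \cdot 2 = 0 + 28 = 28$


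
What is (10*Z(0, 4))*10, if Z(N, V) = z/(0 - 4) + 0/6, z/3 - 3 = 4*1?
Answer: -525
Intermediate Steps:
z = 21 (z = 9 + 3*(4*1) = 9 + 3*4 = 9 + 12 = 21)
Z(N, V) = -21/4 (Z(N, V) = 21/(0 - 4) + 0/6 = 21/(-4) + 0*(1/6) = 21*(-1/4) + 0 = -21/4 + 0 = -21/4)
(10*Z(0, 4))*10 = (10*(-21/4))*10 = -105/2*10 = -525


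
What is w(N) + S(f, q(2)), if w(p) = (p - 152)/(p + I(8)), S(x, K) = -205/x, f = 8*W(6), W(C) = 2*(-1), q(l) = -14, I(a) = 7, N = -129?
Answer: 14753/976 ≈ 15.116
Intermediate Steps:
W(C) = -2
f = -16 (f = 8*(-2) = -16)
w(p) = (-152 + p)/(7 + p) (w(p) = (p - 152)/(p + 7) = (-152 + p)/(7 + p))
w(N) + S(f, q(2)) = (-152 - 129)/(7 - 129) - 205/(-16) = -281/(-122) - 205*(-1/16) = -1/122*(-281) + 205/16 = 281/122 + 205/16 = 14753/976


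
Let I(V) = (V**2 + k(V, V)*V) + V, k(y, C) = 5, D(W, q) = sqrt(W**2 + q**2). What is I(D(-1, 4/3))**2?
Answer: 13225/81 ≈ 163.27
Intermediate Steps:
I(V) = V**2 + 6*V (I(V) = (V**2 + 5*V) + V = V**2 + 6*V)
I(D(-1, 4/3))**2 = (sqrt((-1)**2 + (4/3)**2)*(6 + sqrt((-1)**2 + (4/3)**2)))**2 = (sqrt(1 + (4*(1/3))**2)*(6 + sqrt(1 + (4*(1/3))**2)))**2 = (sqrt(1 + (4/3)**2)*(6 + sqrt(1 + (4/3)**2)))**2 = (sqrt(1 + 16/9)*(6 + sqrt(1 + 16/9)))**2 = (sqrt(25/9)*(6 + sqrt(25/9)))**2 = (5*(6 + 5/3)/3)**2 = ((5/3)*(23/3))**2 = (115/9)**2 = 13225/81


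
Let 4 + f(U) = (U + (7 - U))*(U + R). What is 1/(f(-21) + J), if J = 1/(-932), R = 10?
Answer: -932/75493 ≈ -0.012346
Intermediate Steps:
f(U) = 66 + 7*U (f(U) = -4 + (U + (7 - U))*(U + 10) = -4 + 7*(10 + U) = -4 + (70 + 7*U) = 66 + 7*U)
J = -1/932 ≈ -0.0010730
1/(f(-21) + J) = 1/((66 + 7*(-21)) - 1/932) = 1/((66 - 147) - 1/932) = 1/(-81 - 1/932) = 1/(-75493/932) = -932/75493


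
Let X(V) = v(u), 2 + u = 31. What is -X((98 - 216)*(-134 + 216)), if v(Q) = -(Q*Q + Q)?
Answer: 870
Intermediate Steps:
u = 29 (u = -2 + 31 = 29)
v(Q) = -Q - Q**2 (v(Q) = -(Q**2 + Q) = -(Q + Q**2) = -Q - Q**2)
X(V) = -870 (X(V) = -1*29*(1 + 29) = -1*29*30 = -870)
-X((98 - 216)*(-134 + 216)) = -1*(-870) = 870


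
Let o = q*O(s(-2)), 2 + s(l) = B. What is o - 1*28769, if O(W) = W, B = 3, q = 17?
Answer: -28752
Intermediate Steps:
s(l) = 1 (s(l) = -2 + 3 = 1)
o = 17 (o = 17*1 = 17)
o - 1*28769 = 17 - 1*28769 = 17 - 28769 = -28752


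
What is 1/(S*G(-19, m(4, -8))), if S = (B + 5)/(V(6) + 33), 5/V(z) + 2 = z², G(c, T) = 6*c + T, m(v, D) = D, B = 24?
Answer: -1127/120292 ≈ -0.0093689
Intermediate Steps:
G(c, T) = T + 6*c
V(z) = 5/(-2 + z²)
S = 986/1127 (S = (24 + 5)/(5/(-2 + 6²) + 33) = 29/(5/(-2 + 36) + 33) = 29/(5/34 + 33) = 29/(1127/34) = 29*(34/1127) = 986/1127 ≈ 0.87489)
1/(S*G(-19, m(4, -8))) = 1/(986*(-8 + 6*(-19))/1127) = 1/(986*(-8 - 114)/1127) = 1/((986/1127)*(-122)) = 1/(-120292/1127) = -1127/120292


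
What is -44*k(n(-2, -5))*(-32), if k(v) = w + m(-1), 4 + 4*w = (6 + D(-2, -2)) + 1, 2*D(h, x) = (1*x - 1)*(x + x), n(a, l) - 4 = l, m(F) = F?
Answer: 1760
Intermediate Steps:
n(a, l) = 4 + l
D(h, x) = x*(-1 + x) (D(h, x) = ((1*x - 1)*(x + x))/2 = ((x - 1)*(2*x))/2 = ((-1 + x)*(2*x))/2 = (2*x*(-1 + x))/2 = x*(-1 + x))
w = 9/4 (w = -1 + ((6 - 2*(-1 - 2)) + 1)/4 = -1 + ((6 - 2*(-3)) + 1)/4 = -1 + ((6 + 6) + 1)/4 = -1 + (12 + 1)/4 = -1 + (¼)*13 = -1 + 13/4 = 9/4 ≈ 2.2500)
k(v) = 5/4 (k(v) = 9/4 - 1 = 5/4)
-44*k(n(-2, -5))*(-32) = -44*5/4*(-32) = -55*(-32) = 1760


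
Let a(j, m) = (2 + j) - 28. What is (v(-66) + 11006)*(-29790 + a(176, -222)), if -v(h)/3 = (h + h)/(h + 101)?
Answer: -2285872368/7 ≈ -3.2655e+8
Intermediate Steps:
v(h) = -6*h/(101 + h) (v(h) = -3*(h + h)/(h + 101) = -3*2*h/(101 + h) = -6*h/(101 + h))
a(j, m) = -26 + j
(v(-66) + 11006)*(-29790 + a(176, -222)) = (-6*(-66)/(101 - 66) + 11006)*(-29790 + (-26 + 176)) = (-6*(-66)/35 + 11006)*(-29790 + 150) = (-6*(-66)*1/35 + 11006)*(-29640) = (396/35 + 11006)*(-29640) = (385606/35)*(-29640) = -2285872368/7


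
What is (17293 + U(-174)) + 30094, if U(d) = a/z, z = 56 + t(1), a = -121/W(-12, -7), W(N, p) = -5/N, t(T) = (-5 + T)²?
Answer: 1421489/30 ≈ 47383.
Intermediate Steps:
a = -1452/5 (a = -121/((-5/(-12))) = -121/((-5*(-1/12))) = -121/5/12 = -121*12/5 = -1452/5 ≈ -290.40)
z = 72 (z = 56 + (-5 + 1)² = 56 + (-4)² = 56 + 16 = 72)
U(d) = -121/30 (U(d) = -1452/5/72 = -1452/5*1/72 = -121/30)
(17293 + U(-174)) + 30094 = (17293 - 121/30) + 30094 = 518669/30 + 30094 = 1421489/30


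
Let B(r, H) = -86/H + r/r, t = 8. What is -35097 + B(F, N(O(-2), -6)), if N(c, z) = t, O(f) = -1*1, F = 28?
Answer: -140427/4 ≈ -35107.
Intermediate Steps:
O(f) = -1
N(c, z) = 8
B(r, H) = 1 - 86/H (B(r, H) = -86/H + 1 = 1 - 86/H)
-35097 + B(F, N(O(-2), -6)) = -35097 + (-86 + 8)/8 = -35097 + (⅛)*(-78) = -35097 - 39/4 = -140427/4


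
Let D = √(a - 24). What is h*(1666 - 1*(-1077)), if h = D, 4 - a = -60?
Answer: 5486*√10 ≈ 17348.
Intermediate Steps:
a = 64 (a = 4 - 1*(-60) = 4 + 60 = 64)
D = 2*√10 (D = √(64 - 24) = √40 = 2*√10 ≈ 6.3246)
h = 2*√10 ≈ 6.3246
h*(1666 - 1*(-1077)) = (2*√10)*(1666 - 1*(-1077)) = (2*√10)*(1666 + 1077) = (2*√10)*2743 = 5486*√10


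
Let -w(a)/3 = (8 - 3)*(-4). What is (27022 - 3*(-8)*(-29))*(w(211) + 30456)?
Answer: 803364216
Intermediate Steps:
w(a) = 60 (w(a) = -3*(8 - 3)*(-4) = -15*(-4) = -3*(-20) = 60)
(27022 - 3*(-8)*(-29))*(w(211) + 30456) = (27022 - 3*(-8)*(-29))*(60 + 30456) = (27022 + 24*(-29))*30516 = (27022 - 696)*30516 = 26326*30516 = 803364216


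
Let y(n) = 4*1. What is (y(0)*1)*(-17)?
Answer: -68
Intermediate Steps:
y(n) = 4
(y(0)*1)*(-17) = (4*1)*(-17) = 4*(-17) = -68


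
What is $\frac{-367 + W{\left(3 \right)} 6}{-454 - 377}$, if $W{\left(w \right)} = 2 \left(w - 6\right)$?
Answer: $\frac{403}{831} \approx 0.48496$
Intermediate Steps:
$W{\left(w \right)} = -12 + 2 w$ ($W{\left(w \right)} = 2 \left(-6 + w\right) = -12 + 2 w$)
$\frac{-367 + W{\left(3 \right)} 6}{-454 - 377} = \frac{-367 + \left(-12 + 2 \cdot 3\right) 6}{-454 - 377} = \frac{-367 + \left(-12 + 6\right) 6}{-831} = \left(-367 - 36\right) \left(- \frac{1}{831}\right) = \left(-403\right) \left(- \frac{1}{831}\right) = \frac{403}{831}$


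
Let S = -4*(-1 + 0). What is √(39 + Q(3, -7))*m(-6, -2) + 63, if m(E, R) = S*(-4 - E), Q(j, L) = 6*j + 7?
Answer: 127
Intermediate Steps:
Q(j, L) = 7 + 6*j
S = 4 (S = -4*(-1) = 4)
m(E, R) = -16 - 4*E (m(E, R) = 4*(-4 - E) = -16 - 4*E)
√(39 + Q(3, -7))*m(-6, -2) + 63 = √(39 + (7 + 6*3))*(-16 - 4*(-6)) + 63 = √(39 + (7 + 18))*(-16 + 24) + 63 = √(39 + 25)*8 + 63 = √64*8 + 63 = 8*8 + 63 = 64 + 63 = 127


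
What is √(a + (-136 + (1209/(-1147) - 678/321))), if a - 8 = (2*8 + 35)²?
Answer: 2*√9677846762/3959 ≈ 49.697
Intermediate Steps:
a = 2609 (a = 8 + (2*8 + 35)² = 8 + (16 + 35)² = 8 + 51² = 8 + 2601 = 2609)
√(a + (-136 + (1209/(-1147) - 678/321))) = √(2609 + (-136 + (1209/(-1147) - 678/321))) = √(2609 + (-136 + (1209*(-1/1147) - 678*1/321))) = √(2609 + (-136 + (-39/37 - 226/107))) = √(2609 + (-136 - 12535/3959)) = √(2609 - 550959/3959) = √(9778072/3959) = 2*√9677846762/3959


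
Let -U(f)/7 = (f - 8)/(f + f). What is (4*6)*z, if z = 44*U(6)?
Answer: 1232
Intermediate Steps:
U(f) = -7*(-8 + f)/(2*f) (U(f) = -7*(f - 8)/(f + f) = -7*(-8 + f)/(2*f))
z = 154/3 (z = 44*(-7/2 + 28/6) = 44*(-7/2 + 28*(1/6)) = 44*(-7/2 + 14/3) = 44*(7/6) = 154/3 ≈ 51.333)
(4*6)*z = (4*6)*(154/3) = 24*(154/3) = 1232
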